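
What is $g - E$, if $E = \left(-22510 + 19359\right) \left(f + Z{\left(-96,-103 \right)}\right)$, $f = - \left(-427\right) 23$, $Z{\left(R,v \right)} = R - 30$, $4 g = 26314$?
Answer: $\frac{61111047}{2} \approx 3.0556 \cdot 10^{7}$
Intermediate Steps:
$g = \frac{13157}{2}$ ($g = \frac{1}{4} \cdot 26314 = \frac{13157}{2} \approx 6578.5$)
$Z{\left(R,v \right)} = -30 + R$
$f = 9821$ ($f = \left(-1\right) \left(-9821\right) = 9821$)
$E = -30548945$ ($E = \left(-22510 + 19359\right) \left(9821 - 126\right) = - 3151 \left(9821 - 126\right) = \left(-3151\right) 9695 = -30548945$)
$g - E = \frac{13157}{2} - -30548945 = \frac{13157}{2} + 30548945 = \frac{61111047}{2}$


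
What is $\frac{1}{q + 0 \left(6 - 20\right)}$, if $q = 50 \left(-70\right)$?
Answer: $- \frac{1}{3500} \approx -0.00028571$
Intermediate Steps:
$q = -3500$
$\frac{1}{q + 0 \left(6 - 20\right)} = \frac{1}{-3500 + 0 \left(6 - 20\right)} = \frac{1}{-3500 + 0 \left(-14\right)} = \frac{1}{-3500 + 0} = \frac{1}{-3500} = - \frac{1}{3500}$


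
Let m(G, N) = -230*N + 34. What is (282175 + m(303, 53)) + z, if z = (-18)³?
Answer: 264187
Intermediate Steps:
m(G, N) = 34 - 230*N
z = -5832
(282175 + m(303, 53)) + z = (282175 + (34 - 230*53)) - 5832 = (282175 + (34 - 12190)) - 5832 = (282175 - 12156) - 5832 = 270019 - 5832 = 264187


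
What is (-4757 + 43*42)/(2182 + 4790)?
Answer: -2951/6972 ≈ -0.42326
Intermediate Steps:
(-4757 + 43*42)/(2182 + 4790) = (-4757 + 1806)/6972 = -2951*1/6972 = -2951/6972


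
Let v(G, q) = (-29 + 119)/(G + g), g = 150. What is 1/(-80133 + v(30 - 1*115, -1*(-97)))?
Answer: -13/1041711 ≈ -1.2479e-5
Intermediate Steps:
v(G, q) = 90/(150 + G) (v(G, q) = (-29 + 119)/(G + 150) = 90/(150 + G))
1/(-80133 + v(30 - 1*115, -1*(-97))) = 1/(-80133 + 90/(150 + (30 - 1*115))) = 1/(-80133 + 90/(150 + (30 - 115))) = 1/(-80133 + 90/(150 - 85)) = 1/(-80133 + 90/65) = 1/(-80133 + 90*(1/65)) = 1/(-80133 + 18/13) = 1/(-1041711/13) = -13/1041711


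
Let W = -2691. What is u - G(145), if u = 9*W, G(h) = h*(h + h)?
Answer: -66269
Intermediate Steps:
G(h) = 2*h² (G(h) = h*(2*h) = 2*h²)
u = -24219 (u = 9*(-2691) = -24219)
u - G(145) = -24219 - 2*145² = -24219 - 2*21025 = -24219 - 1*42050 = -24219 - 42050 = -66269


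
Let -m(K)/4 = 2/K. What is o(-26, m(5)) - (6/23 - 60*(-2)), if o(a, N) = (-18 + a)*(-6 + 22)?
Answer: -18958/23 ≈ -824.26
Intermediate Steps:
m(K) = -8/K
o(a, N) = -288 + 16*a (o(a, N) = (-18 + a)*16 = -288 + 16*a)
o(-26, m(5)) - (6/23 - 60*(-2)) = (-288 + 16*(-26)) - (6/23 - 60*(-2)) = (-288 - 416) - (6*(1/23) - 20*(-6)) = -704 - (6/23 + 120) = -704 - 1*2766/23 = -704 - 2766/23 = -18958/23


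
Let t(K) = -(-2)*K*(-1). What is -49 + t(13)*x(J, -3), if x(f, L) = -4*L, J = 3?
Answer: -361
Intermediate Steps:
t(K) = -2*K (t(K) = (2*K)*(-1) = -2*K)
-49 + t(13)*x(J, -3) = -49 + (-2*13)*(-4*(-3)) = -49 - 26*12 = -49 - 312 = -361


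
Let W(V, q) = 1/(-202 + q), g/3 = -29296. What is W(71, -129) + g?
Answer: -29090929/331 ≈ -87888.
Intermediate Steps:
g = -87888 (g = 3*(-29296) = -87888)
W(71, -129) + g = 1/(-202 - 129) - 87888 = 1/(-331) - 87888 = -1/331 - 87888 = -29090929/331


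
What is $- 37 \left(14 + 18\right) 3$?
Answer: $-3552$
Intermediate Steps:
$- 37 \left(14 + 18\right) 3 = \left(-37\right) 32 \cdot 3 = \left(-1184\right) 3 = -3552$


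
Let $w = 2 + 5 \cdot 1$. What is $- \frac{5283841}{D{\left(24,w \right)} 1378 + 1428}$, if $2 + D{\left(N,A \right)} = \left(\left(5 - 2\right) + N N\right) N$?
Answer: $- \frac{5283841}{19147360} \approx -0.27596$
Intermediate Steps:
$w = 7$ ($w = 2 + 5 = 7$)
$D{\left(N,A \right)} = -2 + N \left(3 + N^{2}\right)$ ($D{\left(N,A \right)} = -2 + \left(\left(5 - 2\right) + N N\right) N = -2 + \left(3 + N^{2}\right) N = -2 + N \left(3 + N^{2}\right)$)
$- \frac{5283841}{D{\left(24,w \right)} 1378 + 1428} = - \frac{5283841}{\left(-2 + 24^{3} + 3 \cdot 24\right) 1378 + 1428} = - \frac{5283841}{\left(-2 + 13824 + 72\right) 1378 + 1428} = - \frac{5283841}{13894 \cdot 1378 + 1428} = - \frac{5283841}{19145932 + 1428} = - \frac{5283841}{19147360}$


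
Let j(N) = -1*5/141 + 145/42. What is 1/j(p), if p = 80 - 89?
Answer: 1974/6745 ≈ 0.29266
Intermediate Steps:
p = -9
j(N) = 6745/1974 (j(N) = -5*1/141 + 145*(1/42) = -5/141 + 145/42 = 6745/1974)
1/j(p) = 1/(6745/1974) = 1974/6745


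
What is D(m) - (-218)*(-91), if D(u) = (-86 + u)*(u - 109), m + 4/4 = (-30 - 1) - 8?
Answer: -1064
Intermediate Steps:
m = -40 (m = -1 + ((-30 - 1) - 8) = -1 + (-31 - 8) = -1 - 39 = -40)
D(u) = (-109 + u)*(-86 + u) (D(u) = (-86 + u)*(-109 + u) = (-109 + u)*(-86 + u))
D(m) - (-218)*(-91) = (9374 + (-40)² - 195*(-40)) - (-218)*(-91) = (9374 + 1600 + 7800) - 1*19838 = 18774 - 19838 = -1064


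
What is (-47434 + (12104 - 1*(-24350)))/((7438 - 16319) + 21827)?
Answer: -5490/6473 ≈ -0.84814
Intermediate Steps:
(-47434 + (12104 - 1*(-24350)))/((7438 - 16319) + 21827) = (-47434 + (12104 + 24350))/(-8881 + 21827) = (-47434 + 36454)/12946 = -10980*1/12946 = -5490/6473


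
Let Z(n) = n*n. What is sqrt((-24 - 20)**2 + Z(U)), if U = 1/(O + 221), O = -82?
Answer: sqrt(37405457)/139 ≈ 44.000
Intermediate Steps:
U = 1/139 (U = 1/(-82 + 221) = 1/139 ≈ 0.0071942)
Z(n) = n**2
sqrt((-24 - 20)**2 + Z(U)) = sqrt((-24 - 20)**2 + (1/139)**2) = sqrt((-44)**2 + 1/19321) = sqrt(1936 + 1/19321) = sqrt(37405457/19321) = sqrt(37405457)/139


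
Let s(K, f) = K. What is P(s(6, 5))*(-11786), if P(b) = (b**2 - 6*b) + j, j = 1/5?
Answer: -11786/5 ≈ -2357.2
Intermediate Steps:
j = 1/5 ≈ 0.20000
P(b) = 1/5 + b**2 - 6*b (P(b) = (b**2 - 6*b) + 1/5 = 1/5 + b**2 - 6*b)
P(s(6, 5))*(-11786) = (1/5 + 6**2 - 6*6)*(-11786) = (1/5 + 36 - 36)*(-11786) = (1/5)*(-11786) = -11786/5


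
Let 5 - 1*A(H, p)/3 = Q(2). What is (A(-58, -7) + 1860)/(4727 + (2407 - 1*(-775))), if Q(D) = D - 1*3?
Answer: 1878/7909 ≈ 0.23745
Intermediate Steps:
Q(D) = -3 + D (Q(D) = D - 3 = -3 + D)
A(H, p) = 18 (A(H, p) = 15 - 3*(-3 + 2) = 15 - 3*(-1) = 15 + 3 = 18)
(A(-58, -7) + 1860)/(4727 + (2407 - 1*(-775))) = (18 + 1860)/(4727 + (2407 - 1*(-775))) = 1878/(4727 + (2407 + 775)) = 1878/(4727 + 3182) = 1878/7909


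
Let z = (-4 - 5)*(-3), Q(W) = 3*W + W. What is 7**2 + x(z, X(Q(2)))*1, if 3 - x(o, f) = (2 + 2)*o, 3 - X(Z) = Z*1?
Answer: -56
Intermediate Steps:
Q(W) = 4*W
X(Z) = 3 - Z
z = 27 (z = -9*(-3) = 27)
x(o, f) = 3 - 4*o (x(o, f) = 3 - (2 + 2)*o = 3 - 4*o)
7**2 + x(z, X(Q(2)))*1 = 7**2 + (3 - 4*27)*1 = 49 + (3 - 108)*1 = 49 - 105*1 = 49 - 105 = -56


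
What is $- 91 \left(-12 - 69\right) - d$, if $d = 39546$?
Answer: $-32175$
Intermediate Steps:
$- 91 \left(-12 - 69\right) - d = - 91 \left(-12 - 69\right) - 39546 = \left(-91\right) \left(-81\right) - 39546 = 7371 - 39546 = -32175$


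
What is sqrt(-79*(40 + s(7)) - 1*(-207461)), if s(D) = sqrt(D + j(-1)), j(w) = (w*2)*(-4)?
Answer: sqrt(204301 - 79*sqrt(15)) ≈ 451.66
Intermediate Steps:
j(w) = -8*w (j(w) = (2*w)*(-4) = -8*w)
s(D) = sqrt(8 + D) (s(D) = sqrt(D - 8*(-1)) = sqrt(D + 8) = sqrt(8 + D))
sqrt(-79*(40 + s(7)) - 1*(-207461)) = sqrt(-79*(40 + sqrt(8 + 7)) - 1*(-207461)) = sqrt(-79*(40 + sqrt(15)) + 207461) = sqrt((-3160 - 79*sqrt(15)) + 207461) = sqrt(204301 - 79*sqrt(15))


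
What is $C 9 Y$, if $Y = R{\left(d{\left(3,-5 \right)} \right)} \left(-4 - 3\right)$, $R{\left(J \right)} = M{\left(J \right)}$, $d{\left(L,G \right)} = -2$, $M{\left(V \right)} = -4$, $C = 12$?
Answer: $3024$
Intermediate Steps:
$R{\left(J \right)} = -4$
$Y = 28$ ($Y = - 4 \left(-4 - 3\right) = \left(-4\right) \left(-7\right) = 28$)
$C 9 Y = 12 \cdot 9 \cdot 28 = 108 \cdot 28 = 3024$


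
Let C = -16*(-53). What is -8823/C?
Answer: -8823/848 ≈ -10.404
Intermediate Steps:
C = 848
-8823/C = -8823/848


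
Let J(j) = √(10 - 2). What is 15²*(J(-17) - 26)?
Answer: -5850 + 450*√2 ≈ -5213.6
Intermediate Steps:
J(j) = 2*√2 (J(j) = √8 = 2*√2)
15²*(J(-17) - 26) = 15²*(2*√2 - 26) = 225*(-26 + 2*√2) = -5850 + 450*√2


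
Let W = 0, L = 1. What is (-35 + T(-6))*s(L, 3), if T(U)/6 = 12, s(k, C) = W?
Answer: 0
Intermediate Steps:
s(k, C) = 0
T(U) = 72 (T(U) = 6*12 = 72)
(-35 + T(-6))*s(L, 3) = (-35 + 72)*0 = 37*0 = 0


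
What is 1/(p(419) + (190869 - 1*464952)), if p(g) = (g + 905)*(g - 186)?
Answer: 1/34409 ≈ 2.9062e-5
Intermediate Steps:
p(g) = (-186 + g)*(905 + g) (p(g) = (905 + g)*(-186 + g) = (-186 + g)*(905 + g))
1/(p(419) + (190869 - 1*464952)) = 1/((-168330 + 419² + 719*419) + (190869 - 1*464952)) = 1/((-168330 + 175561 + 301261) + (190869 - 464952)) = 1/(308492 - 274083) = 1/34409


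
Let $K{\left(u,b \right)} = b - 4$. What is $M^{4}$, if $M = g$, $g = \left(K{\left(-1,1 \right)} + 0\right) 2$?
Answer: $1296$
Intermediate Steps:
$K{\left(u,b \right)} = -4 + b$
$g = -6$ ($g = \left(\left(-4 + 1\right) + 0\right) 2 = \left(-3 + 0\right) 2 = \left(-3\right) 2 = -6$)
$M = -6$
$M^{4} = \left(-6\right)^{4} = 1296$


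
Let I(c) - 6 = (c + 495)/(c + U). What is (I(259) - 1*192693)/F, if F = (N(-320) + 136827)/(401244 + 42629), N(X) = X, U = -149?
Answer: -4703903281184/7507885 ≈ -6.2653e+5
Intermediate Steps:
I(c) = 6 + (495 + c)/(-149 + c) (I(c) = 6 + (c + 495)/(c - 149) = 6 + (495 + c)/(-149 + c))
F = 136507/443873 (F = (-320 + 136827)/(401244 + 42629) = 136507/443873 ≈ 0.30754)
(I(259) - 1*192693)/F = (7*(-57 + 259)/(-149 + 259) - 1*192693)/(136507/443873) = (7*202/110 - 192693)*(443873/136507) = (7*(1/110)*202 - 192693)*(443873/136507) = (707/55 - 192693)*(443873/136507) = -10597408/55*443873/136507 = -4703903281184/7507885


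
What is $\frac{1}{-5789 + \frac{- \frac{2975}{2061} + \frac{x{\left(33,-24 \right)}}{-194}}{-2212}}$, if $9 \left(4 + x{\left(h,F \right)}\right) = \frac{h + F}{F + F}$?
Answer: $- \frac{14150924928}{81919695306383} \approx -0.00017274$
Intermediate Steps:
$x{\left(h,F \right)} = -4 + \frac{F + h}{18 F}$ ($x{\left(h,F \right)} = -4 + \frac{\left(h + F\right) \frac{1}{F + F}}{9} = -4 + \frac{\left(F + h\right) \frac{1}{2 F}}{9} = -4 + \frac{\frac{1}{2} \frac{1}{F} \left(F + h\right)}{9} = -4 + \frac{F + h}{18 F}$)
$\frac{1}{-5789 + \frac{- \frac{2975}{2061} + \frac{x{\left(33,-24 \right)}}{-194}}{-2212}} = \frac{1}{-5789 + \frac{- \frac{2975}{2061} + \frac{\frac{1}{18} \frac{1}{-24} \left(33 - -1704\right)}{-194}}{-2212}} = \frac{1}{-5789 + \left(\left(-2975\right) \frac{1}{2061} + \frac{1}{18} \left(- \frac{1}{24}\right) \left(33 + 1704\right) \left(- \frac{1}{194}\right)\right) \left(- \frac{1}{2212}\right)} = \frac{1}{-5789 + \left(- \frac{2975}{2061} + \frac{1}{18} \left(- \frac{1}{24}\right) 1737 \left(- \frac{1}{194}\right)\right) \left(- \frac{1}{2212}\right)} = \frac{1}{-5789 + \left(- \frac{2975}{2061} - - \frac{193}{9312}\right) \left(- \frac{1}{2212}\right)} = \frac{1}{-5789 + \left(- \frac{2975}{2061} + \frac{193}{9312}\right) \left(- \frac{1}{2212}\right)} = \frac{1}{-5789 - - \frac{9101809}{14150924928}} = \frac{1}{-5789 + \frac{9101809}{14150924928}} = \frac{1}{- \frac{81919695306383}{14150924928}} = - \frac{14150924928}{81919695306383}$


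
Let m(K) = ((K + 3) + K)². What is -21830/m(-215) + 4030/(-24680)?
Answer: -127355027/449987972 ≈ -0.28302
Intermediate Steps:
m(K) = (3 + 2*K)² (m(K) = ((3 + K) + K)² = (3 + 2*K)²)
-21830/m(-215) + 4030/(-24680) = -21830/(3 + 2*(-215))² + 4030/(-24680) = -21830/(3 - 430)² + 4030*(-1/24680) = -21830/((-427)²) - 403/2468 = -21830/182329 - 403/2468 = -127355027/449987972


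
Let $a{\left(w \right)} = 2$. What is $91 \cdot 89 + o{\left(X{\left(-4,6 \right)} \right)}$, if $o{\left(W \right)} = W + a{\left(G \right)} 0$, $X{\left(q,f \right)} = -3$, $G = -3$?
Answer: $8096$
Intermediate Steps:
$o{\left(W \right)} = W$ ($o{\left(W \right)} = W + 2 \cdot 0 = W + 0 = W$)
$91 \cdot 89 + o{\left(X{\left(-4,6 \right)} \right)} = 91 \cdot 89 - 3 = 8099 - 3 = 8096$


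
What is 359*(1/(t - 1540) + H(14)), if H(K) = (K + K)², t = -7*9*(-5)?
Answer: 344783241/1225 ≈ 2.8146e+5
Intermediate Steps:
t = 315 (t = -63*(-5) = 315)
H(K) = 4*K² (H(K) = (2*K)² = 4*K²)
359*(1/(t - 1540) + H(14)) = 359*(1/(315 - 1540) + 4*14²) = 359*(1/(-1225) + 4*196) = 359*(-1/1225 + 784) = 359*(960399/1225) = 344783241/1225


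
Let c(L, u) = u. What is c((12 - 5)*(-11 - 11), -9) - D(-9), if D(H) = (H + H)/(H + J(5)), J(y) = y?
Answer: -27/2 ≈ -13.500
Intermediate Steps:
D(H) = 2*H/(5 + H) (D(H) = (H + H)/(H + 5) = (2*H)/(5 + H) = 2*H/(5 + H))
c((12 - 5)*(-11 - 11), -9) - D(-9) = -9 - 2*(-9)/(5 - 9) = -9 - 2*(-9)/(-4) = -9 - 2*(-9)*(-1)/4 = -9 - 1*9/2 = -9 - 9/2 = -27/2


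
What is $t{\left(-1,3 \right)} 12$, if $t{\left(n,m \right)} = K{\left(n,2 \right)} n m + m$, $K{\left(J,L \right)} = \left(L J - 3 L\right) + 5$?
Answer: $144$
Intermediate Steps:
$K{\left(J,L \right)} = 5 - 3 L + J L$ ($K{\left(J,L \right)} = \left(J L - 3 L\right) + 5 = \left(- 3 L + J L\right) + 5 = 5 - 3 L + J L$)
$t{\left(n,m \right)} = m + m n \left(-1 + 2 n\right)$ ($t{\left(n,m \right)} = \left(5 - 6 + n 2\right) n m + m = \left(5 - 6 + 2 n\right) n m + m = \left(-1 + 2 n\right) n m + m = n \left(-1 + 2 n\right) m + m = m n \left(-1 + 2 n\right) + m = m + m n \left(-1 + 2 n\right)$)
$t{\left(-1,3 \right)} 12 = 3 \left(1 - \left(-1 + 2 \left(-1\right)\right)\right) 12 = 3 \left(1 - \left(-1 - 2\right)\right) 12 = 3 \left(1 - -3\right) 12 = 3 \left(1 + 3\right) 12 = 3 \cdot 4 \cdot 12 = 12 \cdot 12 = 144$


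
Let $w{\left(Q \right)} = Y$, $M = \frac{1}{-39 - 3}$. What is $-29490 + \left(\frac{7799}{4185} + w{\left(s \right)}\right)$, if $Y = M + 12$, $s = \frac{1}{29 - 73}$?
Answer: $- \frac{1727008229}{58590} \approx -29476.0$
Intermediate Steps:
$M = - \frac{1}{42}$ ($M = \frac{1}{-42} = - \frac{1}{42} \approx -0.02381$)
$s = - \frac{1}{44}$ ($s = \frac{1}{-44} = - \frac{1}{44} \approx -0.022727$)
$Y = \frac{503}{42}$ ($Y = - \frac{1}{42} + 12 = \frac{503}{42} \approx 11.976$)
$w{\left(Q \right)} = \frac{503}{42}$
$-29490 + \left(\frac{7799}{4185} + w{\left(s \right)}\right) = -29490 + \left(\frac{7799}{4185} + \frac{503}{42}\right) = -29490 + \frac{810871}{58590} = - \frac{1727008229}{58590}$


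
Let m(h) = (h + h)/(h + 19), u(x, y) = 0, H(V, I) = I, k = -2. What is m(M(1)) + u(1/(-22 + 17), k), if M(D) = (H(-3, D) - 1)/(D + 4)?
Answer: 0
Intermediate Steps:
M(D) = (-1 + D)/(4 + D) (M(D) = (D - 1)/(D + 4) = (-1 + D)/(4 + D))
m(h) = 2*h/(19 + h) (m(h) = (2*h)/(19 + h) = 2*h/(19 + h))
m(M(1)) + u(1/(-22 + 17), k) = 2*((-1 + 1)/(4 + 1))/(19 + (-1 + 1)/(4 + 1)) + 0 = 2*(0/5)/(19 + 0/5) + 0 = 2*((1/5)*0)/(19 + (1/5)*0) + 0 = 2*0/(19 + 0) + 0 = 2*0/19 + 0 = 2*0*(1/19) + 0 = 0 + 0 = 0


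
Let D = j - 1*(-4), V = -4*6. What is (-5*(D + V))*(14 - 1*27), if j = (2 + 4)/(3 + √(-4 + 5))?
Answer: -2405/2 ≈ -1202.5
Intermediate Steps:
V = -24
j = 3/2 (j = 6/(3 + √1) = 6/(3 + 1) = 6/4 = 6*(¼) = 3/2 ≈ 1.5000)
D = 11/2 (D = 3/2 - 1*(-4) = 3/2 + 4 = 11/2 ≈ 5.5000)
(-5*(D + V))*(14 - 1*27) = (-5*(11/2 - 24))*(14 - 1*27) = (-5*(-37/2))*(14 - 27) = (185/2)*(-13) = -2405/2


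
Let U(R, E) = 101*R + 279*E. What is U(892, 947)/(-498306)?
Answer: -6685/9402 ≈ -0.71102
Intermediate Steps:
U(892, 947)/(-498306) = (101*892 + 279*947)/(-498306) = (90092 + 264213)*(-1/498306) = 354305*(-1/498306) = -6685/9402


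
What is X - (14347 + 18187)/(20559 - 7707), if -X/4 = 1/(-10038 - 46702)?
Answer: -230740969/91152810 ≈ -2.5314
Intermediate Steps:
X = 1/14185 (X = -4/(-10038 - 46702) = -4/(-56740) = -4*(-1/56740) = 1/14185 ≈ 7.0497e-5)
X - (14347 + 18187)/(20559 - 7707) = 1/14185 - (14347 + 18187)/(20559 - 7707) = 1/14185 - 32534/12852 = 1/14185 - 1*16267/6426 = 1/14185 - 16267/6426 = -230740969/91152810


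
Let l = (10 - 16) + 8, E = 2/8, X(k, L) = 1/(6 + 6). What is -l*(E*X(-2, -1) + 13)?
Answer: -625/24 ≈ -26.042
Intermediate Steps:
X(k, L) = 1/12
E = 1/4 (E = 2*(1/8) = 1/4 ≈ 0.25000)
l = 2 (l = -6 + 8 = 2)
-l*(E*X(-2, -1) + 13) = -2*((1/4)*(1/12) + 13) = -2*(1/48 + 13) = -2*625/48 = -1*625/24 = -625/24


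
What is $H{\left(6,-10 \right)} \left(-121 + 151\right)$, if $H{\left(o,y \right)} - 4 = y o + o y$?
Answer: $-3480$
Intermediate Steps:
$H{\left(o,y \right)} = 4 + 2 o y$ ($H{\left(o,y \right)} = 4 + \left(y o + o y\right) = 4 + \left(o y + o y\right) = 4 + 2 o y$)
$H{\left(6,-10 \right)} \left(-121 + 151\right) = \left(4 + 2 \cdot 6 \left(-10\right)\right) \left(-121 + 151\right) = \left(4 - 120\right) 30 = \left(-116\right) 30 = -3480$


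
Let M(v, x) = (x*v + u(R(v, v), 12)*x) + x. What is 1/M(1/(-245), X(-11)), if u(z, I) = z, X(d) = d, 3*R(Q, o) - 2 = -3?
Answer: -735/5357 ≈ -0.13720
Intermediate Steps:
R(Q, o) = -1/3 (R(Q, o) = 2/3 + (1/3)*(-3) = 2/3 - 1 = -1/3)
M(v, x) = 2*x/3 + v*x (M(v, x) = (x*v - x/3) + x = (v*x - x/3) + x = (-x/3 + v*x) + x = 2*x/3 + v*x)
1/M(1/(-245), X(-11)) = 1/((1/3)*(-11)*(2 + 3/(-245))) = 1/((1/3)*(-11)*(2 + 3*(-1/245))) = 1/((1/3)*(-11)*(2 - 3/245)) = 1/((1/3)*(-11)*(487/245)) = 1/(-5357/735) = -735/5357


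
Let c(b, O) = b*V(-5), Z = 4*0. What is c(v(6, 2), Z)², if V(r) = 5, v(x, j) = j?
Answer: 100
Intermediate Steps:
Z = 0
c(b, O) = 5*b (c(b, O) = b*5 = 5*b)
c(v(6, 2), Z)² = (5*2)² = 10² = 100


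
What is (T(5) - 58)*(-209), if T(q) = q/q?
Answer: 11913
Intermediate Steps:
T(q) = 1
(T(5) - 58)*(-209) = (1 - 58)*(-209) = -57*(-209) = 11913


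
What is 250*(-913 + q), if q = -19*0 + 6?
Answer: -226750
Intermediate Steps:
q = 6 (q = 0 + 6 = 6)
250*(-913 + q) = 250*(-913 + 6) = 250*(-907) = -226750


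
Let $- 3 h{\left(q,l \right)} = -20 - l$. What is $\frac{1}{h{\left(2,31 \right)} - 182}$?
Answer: $- \frac{1}{165} \approx -0.0060606$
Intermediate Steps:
$h{\left(q,l \right)} = \frac{20}{3} + \frac{l}{3}$ ($h{\left(q,l \right)} = - \frac{-20 - l}{3} = \frac{20}{3} + \frac{l}{3}$)
$\frac{1}{h{\left(2,31 \right)} - 182} = \frac{1}{\left(\frac{20}{3} + \frac{1}{3} \cdot 31\right) - 182} = \frac{1}{\left(\frac{20}{3} + \frac{31}{3}\right) - 182} = \frac{1}{17 - 182} = \frac{1}{-165} = - \frac{1}{165}$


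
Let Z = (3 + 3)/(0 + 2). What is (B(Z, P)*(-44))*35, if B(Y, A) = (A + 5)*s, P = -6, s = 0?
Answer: 0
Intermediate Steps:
Z = 3 (Z = 6/2 = 6*(1/2) = 3)
B(Y, A) = 0 (B(Y, A) = (A + 5)*0 = (5 + A)*0 = 0)
(B(Z, P)*(-44))*35 = (0*(-44))*35 = 0*35 = 0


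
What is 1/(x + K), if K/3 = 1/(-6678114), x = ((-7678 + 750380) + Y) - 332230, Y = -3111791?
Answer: -2226038/6013238744123 ≈ -3.7019e-7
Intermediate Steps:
x = -2701319 (x = ((-7678 + 750380) - 3111791) - 332230 = (742702 - 3111791) - 332230 = -2369089 - 332230 = -2701319)
K = -1/2226038 (K = 3/(-6678114) = 3*(-1/6678114) = -1/2226038 ≈ -4.4923e-7)
1/(x + K) = 1/(-2701319 - 1/2226038) = 1/(-6013238744123/2226038) = -2226038/6013238744123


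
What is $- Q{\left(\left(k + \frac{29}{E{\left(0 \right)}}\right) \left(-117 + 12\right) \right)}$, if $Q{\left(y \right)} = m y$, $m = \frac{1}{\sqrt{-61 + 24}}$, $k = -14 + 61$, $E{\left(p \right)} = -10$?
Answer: $- \frac{9261 i \sqrt{37}}{74} \approx - 761.25 i$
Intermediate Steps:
$k = 47$
$m = - \frac{i \sqrt{37}}{37}$ ($m = \frac{1}{\sqrt{-37}} = \frac{1}{i \sqrt{37}} = - \frac{i \sqrt{37}}{37} \approx - 0.1644 i$)
$Q{\left(y \right)} = - \frac{i y \sqrt{37}}{37}$ ($Q{\left(y \right)} = - \frac{i \sqrt{37}}{37} y = - \frac{i y \sqrt{37}}{37}$)
$- Q{\left(\left(k + \frac{29}{E{\left(0 \right)}}\right) \left(-117 + 12\right) \right)} = - \frac{\left(-1\right) i \left(47 + \frac{29}{-10}\right) \left(-117 + 12\right) \sqrt{37}}{37} = - \frac{\left(-1\right) i \left(47 + 29 \left(- \frac{1}{10}\right)\right) \left(-105\right) \sqrt{37}}{37} = - \frac{\left(-1\right) i \left(47 - \frac{29}{10}\right) \left(-105\right) \sqrt{37}}{37} = - \frac{\left(-1\right) i \frac{441}{10} \left(-105\right) \sqrt{37}}{37} = - \frac{\left(-1\right) i \left(-9261\right) \sqrt{37}}{37 \cdot 2} = - \frac{9261 i \sqrt{37}}{74}$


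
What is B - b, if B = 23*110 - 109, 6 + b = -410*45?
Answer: 20877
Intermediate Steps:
b = -18456 (b = -6 - 410*45 = -6 - 18450 = -18456)
B = 2421 (B = 2530 - 109 = 2421)
B - b = 2421 - 1*(-18456) = 2421 + 18456 = 20877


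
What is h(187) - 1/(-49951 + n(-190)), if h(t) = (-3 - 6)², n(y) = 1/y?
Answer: 768746161/9490691 ≈ 81.000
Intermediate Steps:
n(y) = 1/y
h(t) = 81 (h(t) = (-9)² = 81)
h(187) - 1/(-49951 + n(-190)) = 81 - 1/(-49951 + 1/(-190)) = 81 - 1/(-49951 - 1/190) = 81 - 1/(-9490691/190) = 81 - 1*(-190/9490691) = 81 + 190/9490691 = 768746161/9490691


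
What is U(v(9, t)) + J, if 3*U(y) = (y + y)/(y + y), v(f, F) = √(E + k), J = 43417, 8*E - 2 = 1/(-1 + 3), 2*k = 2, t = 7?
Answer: 130252/3 ≈ 43417.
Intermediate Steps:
k = 1 (k = (½)*2 = 1)
E = 5/16 (E = ¼ + 1/(8*(-1 + 3)) = ¼ + (⅛)/2 = ¼ + (⅛)*(½) = ¼ + 1/16 = 5/16 ≈ 0.31250)
v(f, F) = √21/4 (v(f, F) = √(5/16 + 1) = √(21/16) = √21/4)
U(y) = ⅓ (U(y) = ((y + y)/(y + y))/3 = ((2*y)/((2*y)))/3 = ((2*y)*(1/(2*y)))/3 = (⅓)*1 = ⅓)
U(v(9, t)) + J = ⅓ + 43417 = 130252/3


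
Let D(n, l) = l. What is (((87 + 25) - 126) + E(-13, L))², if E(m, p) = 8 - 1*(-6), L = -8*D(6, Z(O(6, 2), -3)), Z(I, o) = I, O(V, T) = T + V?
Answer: 0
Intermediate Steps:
L = -64 (L = -8*(2 + 6) = -8*8 = -64)
E(m, p) = 14 (E(m, p) = 8 + 6 = 14)
(((87 + 25) - 126) + E(-13, L))² = (((87 + 25) - 126) + 14)² = ((112 - 126) + 14)² = (-14 + 14)² = 0² = 0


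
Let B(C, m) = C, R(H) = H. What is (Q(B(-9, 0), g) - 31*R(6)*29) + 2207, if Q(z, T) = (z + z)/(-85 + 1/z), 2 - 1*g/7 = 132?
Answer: -1220540/383 ≈ -3186.8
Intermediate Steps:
g = -910 (g = 14 - 7*132 = 14 - 924 = -910)
Q(z, T) = 2*z/(-85 + 1/z) (Q(z, T) = (2*z)/(-85 + 1/z) = 2*z/(-85 + 1/z))
(Q(B(-9, 0), g) - 31*R(6)*29) + 2207 = (-2*(-9)²/(-1 + 85*(-9)) - 31*6*29) + 2207 = (-2*81/(-1 - 765) - 186*29) + 2207 = (-2*81/(-766) - 5394) + 2207 = (-2*81*(-1/766) - 5394) + 2207 = (81/383 - 5394) + 2207 = -2065821/383 + 2207 = -1220540/383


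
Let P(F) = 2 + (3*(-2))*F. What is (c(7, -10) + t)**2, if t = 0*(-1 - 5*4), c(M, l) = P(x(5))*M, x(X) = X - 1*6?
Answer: 3136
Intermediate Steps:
x(X) = -6 + X (x(X) = X - 6 = -6 + X)
P(F) = 2 - 6*F
c(M, l) = 8*M (c(M, l) = (2 - 6*(-6 + 5))*M = (2 - 6*(-1))*M = (2 + 6)*M = 8*M)
t = 0 (t = 0*(-1 - 20) = 0*(-21) = 0)
(c(7, -10) + t)**2 = (8*7 + 0)**2 = (56 + 0)**2 = 56**2 = 3136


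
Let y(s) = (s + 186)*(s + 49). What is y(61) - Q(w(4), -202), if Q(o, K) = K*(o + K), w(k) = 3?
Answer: -13028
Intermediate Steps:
y(s) = (49 + s)*(186 + s) (y(s) = (186 + s)*(49 + s) = (49 + s)*(186 + s))
Q(o, K) = K*(K + o)
y(61) - Q(w(4), -202) = (9114 + 61² + 235*61) - (-202)*(-202 + 3) = (9114 + 3721 + 14335) - (-202)*(-199) = 27170 - 1*40198 = 27170 - 40198 = -13028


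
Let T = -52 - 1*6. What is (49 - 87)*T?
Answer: 2204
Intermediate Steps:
T = -58 (T = -52 - 6 = -58)
(49 - 87)*T = (49 - 87)*(-58) = -38*(-58) = 2204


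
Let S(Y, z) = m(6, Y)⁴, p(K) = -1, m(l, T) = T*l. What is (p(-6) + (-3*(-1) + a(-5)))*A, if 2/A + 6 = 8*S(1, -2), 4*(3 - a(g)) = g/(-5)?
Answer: 19/20724 ≈ 0.00091681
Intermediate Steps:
a(g) = 3 + g/20 (a(g) = 3 - g/(4*(-5)) = 3 - g*(-1)/(4*5) = 3 - (-1)*g/20 = 3 + g/20)
S(Y, z) = 1296*Y⁴ (S(Y, z) = (Y*6)⁴ = (6*Y)⁴ = 1296*Y⁴)
A = 1/5181 (A = 2/(-6 + 8*(1296*1⁴)) = 2/(-6 + 8*(1296*1)) = 2/(-6 + 8*1296) = 2/(-6 + 10368) = 2/10362 = 2*(1/10362) = 1/5181 ≈ 0.00019301)
(p(-6) + (-3*(-1) + a(-5)))*A = (-1 + (-3*(-1) + (3 + (1/20)*(-5))))*(1/5181) = (-1 + (3 + (3 - ¼)))*(1/5181) = (-1 + (3 + 11/4))*(1/5181) = (-1 + 23/4)*(1/5181) = (19/4)*(1/5181) = 19/20724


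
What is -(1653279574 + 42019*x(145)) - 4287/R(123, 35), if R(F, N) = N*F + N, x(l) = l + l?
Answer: -7228118468847/4340 ≈ -1.6655e+9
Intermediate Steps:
x(l) = 2*l
R(F, N) = N + F*N (R(F, N) = F*N + N = N + F*N)
-(1653279574 + 42019*x(145)) - 4287/R(123, 35) = -42019/(1/(2*145 + 39346)) - 4287*1/(35*(1 + 123)) = -42019/(1/(290 + 39346)) - 4287/(35*124) = -42019/(1/39636) - 4287/4340 = -42019/1/39636 - 4287*1/4340 = -42019*39636 - 4287/4340 = -1665465084 - 4287/4340 = -7228118468847/4340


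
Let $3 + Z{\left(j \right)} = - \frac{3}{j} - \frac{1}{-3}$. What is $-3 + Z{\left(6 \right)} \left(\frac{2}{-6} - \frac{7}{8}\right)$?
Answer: $\frac{119}{144} \approx 0.82639$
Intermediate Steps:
$Z{\left(j \right)} = - \frac{8}{3} - \frac{3}{j}$ ($Z{\left(j \right)} = -3 - \left(- \frac{1}{3} + \frac{3}{j}\right) = -3 + \left(- \frac{3}{j} + \frac{1}{3}\right) = -3 + \left(\frac{1}{3} - \frac{3}{j}\right) = - \frac{8}{3} - \frac{3}{j}$)
$-3 + Z{\left(6 \right)} \left(\frac{2}{-6} - \frac{7}{8}\right) = -3 + \left(- \frac{8}{3} - \frac{3}{6}\right) \left(\frac{2}{-6} - \frac{7}{8}\right) = -3 + \left(- \frac{8}{3} - \frac{1}{2}\right) \left(2 \left(- \frac{1}{6}\right) - \frac{7}{8}\right) = -3 + \left(- \frac{8}{3} - \frac{1}{2}\right) \left(- \frac{1}{3} - \frac{7}{8}\right) = -3 - - \frac{551}{144} = -3 + \frac{551}{144} = \frac{119}{144}$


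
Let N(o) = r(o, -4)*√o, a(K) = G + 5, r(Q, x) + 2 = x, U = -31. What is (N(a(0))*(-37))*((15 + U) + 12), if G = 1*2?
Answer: -888*√7 ≈ -2349.4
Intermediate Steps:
G = 2
r(Q, x) = -2 + x
a(K) = 7 (a(K) = 2 + 5 = 7)
N(o) = -6*√o (N(o) = (-2 - 4)*√o = -6*√o)
(N(a(0))*(-37))*((15 + U) + 12) = (-6*√7*(-37))*((15 - 31) + 12) = (222*√7)*(-16 + 12) = (222*√7)*(-4) = -888*√7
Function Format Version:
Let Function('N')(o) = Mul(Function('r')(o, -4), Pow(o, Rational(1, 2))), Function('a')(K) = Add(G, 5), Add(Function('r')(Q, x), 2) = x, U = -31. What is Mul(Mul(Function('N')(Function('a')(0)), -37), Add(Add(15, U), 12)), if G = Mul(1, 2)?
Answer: Mul(-888, Pow(7, Rational(1, 2))) ≈ -2349.4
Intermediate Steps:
G = 2
Function('r')(Q, x) = Add(-2, x)
Function('a')(K) = 7 (Function('a')(K) = Add(2, 5) = 7)
Function('N')(o) = Mul(-6, Pow(o, Rational(1, 2))) (Function('N')(o) = Mul(Add(-2, -4), Pow(o, Rational(1, 2))) = Mul(-6, Pow(o, Rational(1, 2))))
Mul(Mul(Function('N')(Function('a')(0)), -37), Add(Add(15, U), 12)) = Mul(Mul(Mul(-6, Pow(7, Rational(1, 2))), -37), Add(Add(15, -31), 12)) = Mul(Mul(222, Pow(7, Rational(1, 2))), Add(-16, 12)) = Mul(Mul(222, Pow(7, Rational(1, 2))), -4) = Mul(-888, Pow(7, Rational(1, 2)))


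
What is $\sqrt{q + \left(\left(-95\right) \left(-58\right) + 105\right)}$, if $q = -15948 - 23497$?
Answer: $i \sqrt{33830} \approx 183.93 i$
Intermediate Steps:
$q = -39445$ ($q = -15948 - 23497 = -39445$)
$\sqrt{q + \left(\left(-95\right) \left(-58\right) + 105\right)} = \sqrt{-39445 + \left(\left(-95\right) \left(-58\right) + 105\right)} = \sqrt{-39445 + \left(5510 + 105\right)} = \sqrt{-39445 + 5615} = \sqrt{-33830} = i \sqrt{33830}$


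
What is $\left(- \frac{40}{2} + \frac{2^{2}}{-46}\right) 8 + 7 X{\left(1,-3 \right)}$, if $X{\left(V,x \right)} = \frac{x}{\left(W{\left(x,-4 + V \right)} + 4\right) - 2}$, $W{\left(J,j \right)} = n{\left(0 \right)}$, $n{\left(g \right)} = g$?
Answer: $- \frac{7875}{46} \approx -171.2$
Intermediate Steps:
$W{\left(J,j \right)} = 0$
$X{\left(V,x \right)} = \frac{x}{2}$ ($X{\left(V,x \right)} = \frac{x}{\left(0 + 4\right) - 2} = \frac{x}{4 - 2} = \frac{x}{2}$)
$\left(- \frac{40}{2} + \frac{2^{2}}{-46}\right) 8 + 7 X{\left(1,-3 \right)} = \left(- \frac{40}{2} + \frac{2^{2}}{-46}\right) 8 + 7 \cdot \frac{1}{2} \left(-3\right) = \left(\left(-40\right) \frac{1}{2} + 4 \left(- \frac{1}{46}\right)\right) 8 + 7 \left(- \frac{3}{2}\right) = \left(-20 - \frac{2}{23}\right) 8 - \frac{21}{2} = \left(- \frac{462}{23}\right) 8 - \frac{21}{2} = - \frac{3696}{23} - \frac{21}{2} = - \frac{7875}{46}$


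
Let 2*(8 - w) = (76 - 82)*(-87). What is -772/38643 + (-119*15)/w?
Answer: 6252949/888789 ≈ 7.0354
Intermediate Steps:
w = -253 (w = 8 - (76 - 82)*(-87)/2 = 8 - (-3)*(-87) = 8 - ½*522 = 8 - 261 = -253)
-772/38643 + (-119*15)/w = -772/38643 - 119*15/(-253) = -772*1/38643 - 1785*(-1/253) = -772/38643 + 1785/253 = 6252949/888789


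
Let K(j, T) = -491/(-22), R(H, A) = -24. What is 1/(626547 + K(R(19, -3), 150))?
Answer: 22/13784525 ≈ 1.5960e-6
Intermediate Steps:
K(j, T) = 491/22 (K(j, T) = -491*(-1/22) = 491/22)
1/(626547 + K(R(19, -3), 150)) = 1/(626547 + 491/22) = 1/(13784525/22) = 22/13784525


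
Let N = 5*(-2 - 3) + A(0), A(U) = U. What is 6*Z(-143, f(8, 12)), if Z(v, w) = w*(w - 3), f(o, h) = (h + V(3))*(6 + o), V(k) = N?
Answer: 202020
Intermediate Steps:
N = -25 (N = 5*(-2 - 3) + 0 = 5*(-5) + 0 = -25 + 0 = -25)
V(k) = -25
f(o, h) = (-25 + h)*(6 + o) (f(o, h) = (h - 25)*(6 + o) = (-25 + h)*(6 + o))
Z(v, w) = w*(-3 + w)
6*Z(-143, f(8, 12)) = 6*((-150 - 25*8 + 6*12 + 12*8)*(-3 + (-150 - 25*8 + 6*12 + 12*8))) = 6*((-150 - 200 + 72 + 96)*(-3 + (-150 - 200 + 72 + 96))) = 6*(-182*(-3 - 182)) = 6*(-182*(-185)) = 6*33670 = 202020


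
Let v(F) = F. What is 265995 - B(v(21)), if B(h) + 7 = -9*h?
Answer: 266191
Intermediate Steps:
B(h) = -7 - 9*h
265995 - B(v(21)) = 265995 - (-7 - 9*21) = 265995 - (-7 - 189) = 265995 - 1*(-196) = 265995 + 196 = 266191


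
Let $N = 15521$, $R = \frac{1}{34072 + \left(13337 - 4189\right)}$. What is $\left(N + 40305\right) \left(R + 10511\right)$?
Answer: $\frac{12680468956373}{21610} \approx 5.8679 \cdot 10^{8}$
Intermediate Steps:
$R = \frac{1}{43220}$ ($R = \frac{1}{34072 + 9148} = \frac{1}{43220} \approx 2.3137 \cdot 10^{-5}$)
$\left(N + 40305\right) \left(R + 10511\right) = \left(15521 + 40305\right) \left(\frac{1}{43220} + 10511\right) = 55826 \cdot \frac{454285421}{43220} = \frac{12680468956373}{21610}$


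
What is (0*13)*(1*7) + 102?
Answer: 102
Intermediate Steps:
(0*13)*(1*7) + 102 = 0*7 + 102 = 0 + 102 = 102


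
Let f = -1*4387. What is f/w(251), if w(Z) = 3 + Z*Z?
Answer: -4387/63004 ≈ -0.069631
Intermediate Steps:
f = -4387
w(Z) = 3 + Z**2
f/w(251) = -4387/(3 + 251**2) = -4387/(3 + 63001) = -4387/63004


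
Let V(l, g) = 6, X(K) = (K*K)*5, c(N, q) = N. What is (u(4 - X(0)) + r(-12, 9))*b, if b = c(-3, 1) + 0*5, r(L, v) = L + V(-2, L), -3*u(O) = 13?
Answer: 31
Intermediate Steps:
X(K) = 5*K² (X(K) = K²*5 = 5*K²)
u(O) = -13/3 (u(O) = -⅓*13 = -13/3)
r(L, v) = 6 + L (r(L, v) = L + 6 = 6 + L)
b = -3 (b = -3 + 0*5 = -3 + 0 = -3)
(u(4 - X(0)) + r(-12, 9))*b = (-13/3 + (6 - 12))*(-3) = (-13/3 - 6)*(-3) = -31/3*(-3) = 31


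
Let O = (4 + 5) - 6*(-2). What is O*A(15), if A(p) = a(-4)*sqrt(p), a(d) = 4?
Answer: 84*sqrt(15) ≈ 325.33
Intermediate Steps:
O = 21 (O = 9 + 12 = 21)
A(p) = 4*sqrt(p)
O*A(15) = 21*(4*sqrt(15)) = 84*sqrt(15)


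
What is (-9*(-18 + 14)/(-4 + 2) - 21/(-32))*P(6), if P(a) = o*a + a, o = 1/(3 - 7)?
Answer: -4995/64 ≈ -78.047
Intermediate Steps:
o = -¼ (o = 1/(-4) = -¼ ≈ -0.25000)
P(a) = 3*a/4 (P(a) = -a/4 + a = 3*a/4)
(-9*(-18 + 14)/(-4 + 2) - 21/(-32))*P(6) = (-9*(-18 + 14)/(-4 + 2) - 21/(-32))*((¾)*6) = (-9/((-2/(-4))) - 21*(-1/32))*(9/2) = (-9/((-2*(-¼))) + 21/32)*(9/2) = (-9/½ + 21/32)*(9/2) = (-9*2 + 21/32)*(9/2) = (-18 + 21/32)*(9/2) = -555/32*9/2 = -4995/64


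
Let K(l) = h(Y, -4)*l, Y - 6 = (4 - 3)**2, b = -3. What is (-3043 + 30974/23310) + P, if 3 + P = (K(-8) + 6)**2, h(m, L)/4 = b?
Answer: 85772977/11655 ≈ 7359.3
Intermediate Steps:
Y = 7 (Y = 6 + (4 - 3)**2 = 6 + 1**2 = 6 + 1 = 7)
h(m, L) = -12 (h(m, L) = 4*(-3) = -12)
K(l) = -12*l
P = 10401 (P = -3 + (-12*(-8) + 6)**2 = -3 + (96 + 6)**2 = -3 + 102**2 = -3 + 10404 = 10401)
(-3043 + 30974/23310) + P = (-3043 + 30974/23310) + 10401 = (-3043 + 30974*(1/23310)) + 10401 = (-3043 + 15487/11655) + 10401 = -35450678/11655 + 10401 = 85772977/11655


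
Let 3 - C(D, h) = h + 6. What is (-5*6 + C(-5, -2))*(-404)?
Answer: 12524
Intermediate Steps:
C(D, h) = -3 - h (C(D, h) = 3 - (h + 6) = 3 - (6 + h) = 3 + (-6 - h) = -3 - h)
(-5*6 + C(-5, -2))*(-404) = (-5*6 + (-3 - 1*(-2)))*(-404) = (-30 + (-3 + 2))*(-404) = (-30 - 1)*(-404) = -31*(-404) = 12524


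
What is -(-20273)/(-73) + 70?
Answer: -15163/73 ≈ -207.71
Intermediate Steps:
-(-20273)/(-73) + 70 = -(-20273)*(-1)/73 + 70 = -97*209/73 + 70 = -20273/73 + 70 = -15163/73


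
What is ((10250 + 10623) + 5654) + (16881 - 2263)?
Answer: 41145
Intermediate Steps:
((10250 + 10623) + 5654) + (16881 - 2263) = (20873 + 5654) + 14618 = 26527 + 14618 = 41145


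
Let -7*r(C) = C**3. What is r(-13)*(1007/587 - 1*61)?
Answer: -76455600/4109 ≈ -18607.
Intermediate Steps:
r(C) = -C**3/7
r(-13)*(1007/587 - 1*61) = (-1/7*(-13)**3)*(1007/587 - 1*61) = (-1/7*(-2197))*(1007*(1/587) - 61) = 2197*(1007/587 - 61)/7 = (2197/7)*(-34800/587) = -76455600/4109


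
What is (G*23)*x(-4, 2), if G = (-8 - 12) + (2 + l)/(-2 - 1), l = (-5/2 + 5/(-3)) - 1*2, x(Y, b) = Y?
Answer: 15410/9 ≈ 1712.2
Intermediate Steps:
l = -37/6 (l = (-5*½ + 5*(-⅓)) - 2 = (-5/2 - 5/3) - 2 = -25/6 - 2 = -37/6 ≈ -6.1667)
G = -335/18 (G = (-8 - 12) + (2 - 37/6)/(-2 - 1) = -20 - 25/6/(-3) = -20 - 25/6*(-⅓) = -20 + 25/18 = -335/18 ≈ -18.611)
(G*23)*x(-4, 2) = -335/18*23*(-4) = -7705/18*(-4) = 15410/9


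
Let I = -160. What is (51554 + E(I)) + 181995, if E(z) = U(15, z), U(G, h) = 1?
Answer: 233550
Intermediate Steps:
E(z) = 1
(51554 + E(I)) + 181995 = (51554 + 1) + 181995 = 51555 + 181995 = 233550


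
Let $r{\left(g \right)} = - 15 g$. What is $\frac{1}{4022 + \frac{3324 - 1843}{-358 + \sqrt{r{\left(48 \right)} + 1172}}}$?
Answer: $\frac{513127466}{2061668405257} + \frac{2962 \sqrt{113}}{2061668405257} \approx 0.0002489$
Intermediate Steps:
$\frac{1}{4022 + \frac{3324 - 1843}{-358 + \sqrt{r{\left(48 \right)} + 1172}}} = \frac{1}{4022 + \frac{3324 - 1843}{-358 + \sqrt{\left(-15\right) 48 + 1172}}} = \frac{1}{4022 + \frac{1481}{-358 + \sqrt{-720 + 1172}}} = \frac{1}{4022 + \frac{1481}{-358 + \sqrt{452}}} = \frac{1}{4022 + \frac{1481}{-358 + 2 \sqrt{113}}}$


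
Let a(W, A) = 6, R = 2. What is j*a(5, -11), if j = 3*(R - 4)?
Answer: -36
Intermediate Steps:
j = -6 (j = 3*(2 - 4) = 3*(-2) = -6)
j*a(5, -11) = -6*6 = -36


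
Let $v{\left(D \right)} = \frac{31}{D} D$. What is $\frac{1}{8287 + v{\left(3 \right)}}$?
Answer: $\frac{1}{8318} \approx 0.00012022$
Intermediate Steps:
$v{\left(D \right)} = 31$
$\frac{1}{8287 + v{\left(3 \right)}} = \frac{1}{8287 + 31} = \frac{1}{8318}$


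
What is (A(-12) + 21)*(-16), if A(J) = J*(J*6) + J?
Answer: -13968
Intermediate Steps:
A(J) = J + 6*J² (A(J) = J*(6*J) + J = 6*J² + J = J + 6*J²)
(A(-12) + 21)*(-16) = (-12*(1 + 6*(-12)) + 21)*(-16) = (-12*(1 - 72) + 21)*(-16) = (-12*(-71) + 21)*(-16) = (852 + 21)*(-16) = 873*(-16) = -13968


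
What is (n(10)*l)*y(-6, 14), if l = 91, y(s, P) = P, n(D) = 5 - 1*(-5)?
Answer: 12740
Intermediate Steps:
n(D) = 10 (n(D) = 5 + 5 = 10)
(n(10)*l)*y(-6, 14) = (10*91)*14 = 910*14 = 12740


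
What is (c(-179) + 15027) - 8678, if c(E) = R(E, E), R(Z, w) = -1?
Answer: 6348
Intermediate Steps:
c(E) = -1
(c(-179) + 15027) - 8678 = (-1 + 15027) - 8678 = 15026 - 8678 = 6348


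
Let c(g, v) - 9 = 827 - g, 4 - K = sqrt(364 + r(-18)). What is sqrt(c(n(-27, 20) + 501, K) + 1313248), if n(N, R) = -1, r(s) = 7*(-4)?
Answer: 4*sqrt(82099) ≈ 1146.1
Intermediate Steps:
r(s) = -28
K = 4 - 4*sqrt(21) (K = 4 - sqrt(364 - 28) = 4 - sqrt(336) = 4 - 4*sqrt(21) ≈ -14.330)
c(g, v) = 836 - g (c(g, v) = 9 + (827 - g) = 836 - g)
sqrt(c(n(-27, 20) + 501, K) + 1313248) = sqrt((836 - (-1 + 501)) + 1313248) = sqrt((836 - 1*500) + 1313248) = sqrt((836 - 500) + 1313248) = sqrt(336 + 1313248) = sqrt(1313584) = 4*sqrt(82099)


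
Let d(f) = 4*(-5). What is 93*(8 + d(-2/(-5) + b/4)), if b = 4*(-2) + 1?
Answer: -1116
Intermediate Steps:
b = -7 (b = -8 + 1 = -7)
d(f) = -20
93*(8 + d(-2/(-5) + b/4)) = 93*(8 - 20) = 93*(-12) = -1116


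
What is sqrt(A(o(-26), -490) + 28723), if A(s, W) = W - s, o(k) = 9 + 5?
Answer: sqrt(28219) ≈ 167.99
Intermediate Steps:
o(k) = 14
sqrt(A(o(-26), -490) + 28723) = sqrt((-490 - 1*14) + 28723) = sqrt((-490 - 14) + 28723) = sqrt(-504 + 28723) = sqrt(28219)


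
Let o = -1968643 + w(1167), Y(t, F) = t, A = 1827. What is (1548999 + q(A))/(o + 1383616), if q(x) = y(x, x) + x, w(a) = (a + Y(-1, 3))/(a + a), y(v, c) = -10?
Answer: -904901136/341362963 ≈ -2.6508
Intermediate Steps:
w(a) = (-1 + a)/(2*a) (w(a) = (a - 1)/(a + a) = (-1 + a)/((2*a)) = (-1 + a)*(1/(2*a)) = (-1 + a)/(2*a))
o = -2297405798/1167 (o = -1968643 + (½)*(-1 + 1167)/1167 = -1968643 + (½)*(1/1167)*1166 = -1968643 + 583/1167 = -2297405798/1167 ≈ -1.9686e+6)
q(x) = -10 + x
(1548999 + q(A))/(o + 1383616) = (1548999 + (-10 + 1827))/(-2297405798/1167 + 1383616) = (1548999 + 1817)/(-682725926/1167) = 1550816*(-1167/682725926) = -904901136/341362963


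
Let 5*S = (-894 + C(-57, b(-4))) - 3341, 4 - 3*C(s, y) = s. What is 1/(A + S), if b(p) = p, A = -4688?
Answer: -15/82964 ≈ -0.00018080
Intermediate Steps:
C(s, y) = 4/3 - s/3
S = -12644/15 (S = ((-894 + (4/3 - 1/3*(-57))) - 3341)/5 = ((-894 + (4/3 + 19)) - 3341)/5 = ((-894 + 61/3) - 3341)/5 = (-2621/3 - 3341)/5 = (1/5)*(-12644/3) = -12644/15 ≈ -842.93)
1/(A + S) = 1/(-4688 - 12644/15) = 1/(-82964/15) = -15/82964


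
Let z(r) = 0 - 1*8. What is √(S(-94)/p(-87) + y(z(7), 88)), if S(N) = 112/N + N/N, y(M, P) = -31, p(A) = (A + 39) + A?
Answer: 7*I*√314430/705 ≈ 5.5676*I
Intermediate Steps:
z(r) = -8 (z(r) = 0 - 8 = -8)
p(A) = 39 + 2*A (p(A) = (39 + A) + A = 39 + 2*A)
S(N) = 1 + 112/N (S(N) = 112/N + 1 = 1 + 112/N)
√(S(-94)/p(-87) + y(z(7), 88)) = √(((112 - 94)/(-94))/(39 + 2*(-87)) - 31) = √((-1/94*18)/(39 - 174) - 31) = √(-9/47/(-135) - 31) = √(-9/47*(-1/135) - 31) = √(1/705 - 31) = √(-21854/705) = 7*I*√314430/705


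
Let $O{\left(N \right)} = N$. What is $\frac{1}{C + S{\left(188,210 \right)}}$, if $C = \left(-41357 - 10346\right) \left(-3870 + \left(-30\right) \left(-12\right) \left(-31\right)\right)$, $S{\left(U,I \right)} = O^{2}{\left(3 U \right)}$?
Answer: $\frac{1}{777414186} \approx 1.2863 \cdot 10^{-9}$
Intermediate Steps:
$S{\left(U,I \right)} = 9 U^{2}$ ($S{\left(U,I \right)} = \left(3 U\right)^{2} = 9 U^{2}$)
$C = 777096090$ ($C = - 51703 \left(-3870 + 360 \left(-31\right)\right) = - 51703 \left(-3870 - 11160\right) = \left(-51703\right) \left(-15030\right) = 777096090$)
$\frac{1}{C + S{\left(188,210 \right)}} = \frac{1}{777096090 + 9 \cdot 188^{2}} = \frac{1}{777096090 + 9 \cdot 35344} = \frac{1}{777096090 + 318096} = \frac{1}{777414186}$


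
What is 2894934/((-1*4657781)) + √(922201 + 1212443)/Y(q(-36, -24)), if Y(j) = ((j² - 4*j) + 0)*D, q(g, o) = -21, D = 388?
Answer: -2894934/4657781 + √533661/101850 ≈ -0.61435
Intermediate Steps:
Y(j) = -1552*j + 388*j² (Y(j) = ((j² - 4*j) + 0)*388 = (j² - 4*j)*388 = -1552*j + 388*j²)
2894934/((-1*4657781)) + √(922201 + 1212443)/Y(q(-36, -24)) = 2894934/((-1*4657781)) + √(922201 + 1212443)/((388*(-21)*(-4 - 21))) = 2894934/(-4657781) + √2134644/((388*(-21)*(-25))) = 2894934*(-1/4657781) + (2*√533661)/203700 = -2894934/4657781 + (2*√533661)*(1/203700) = -2894934/4657781 + √533661/101850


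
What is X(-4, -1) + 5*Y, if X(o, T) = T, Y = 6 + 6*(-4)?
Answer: -91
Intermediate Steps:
Y = -18 (Y = 6 - 24 = -18)
X(-4, -1) + 5*Y = -1 + 5*(-18) = -1 - 90 = -91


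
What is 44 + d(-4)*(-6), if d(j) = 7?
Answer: 2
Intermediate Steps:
44 + d(-4)*(-6) = 44 + 7*(-6) = 44 - 42 = 2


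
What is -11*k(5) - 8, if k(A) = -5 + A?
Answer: -8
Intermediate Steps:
-11*k(5) - 8 = -11*(-5 + 5) - 8 = -11*0 - 8 = 0 - 8 = -8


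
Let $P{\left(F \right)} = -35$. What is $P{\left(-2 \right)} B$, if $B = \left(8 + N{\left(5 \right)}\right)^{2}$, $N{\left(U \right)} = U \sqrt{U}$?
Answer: $-6615 - 2800 \sqrt{5} \approx -12876.0$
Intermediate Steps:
$N{\left(U \right)} = U^{\frac{3}{2}}$
$B = \left(8 + 5 \sqrt{5}\right)^{2}$ ($B = \left(8 + 5^{\frac{3}{2}}\right)^{2} = \left(8 + 5 \sqrt{5}\right)^{2} \approx 367.89$)
$P{\left(-2 \right)} B = - 35 \left(189 + 80 \sqrt{5}\right) = -6615 - 2800 \sqrt{5}$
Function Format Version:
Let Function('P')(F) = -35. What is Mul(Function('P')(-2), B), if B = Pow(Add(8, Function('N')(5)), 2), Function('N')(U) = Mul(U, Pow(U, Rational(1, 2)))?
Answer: Add(-6615, Mul(-2800, Pow(5, Rational(1, 2)))) ≈ -12876.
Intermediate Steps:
Function('N')(U) = Pow(U, Rational(3, 2))
B = Pow(Add(8, Mul(5, Pow(5, Rational(1, 2)))), 2) (B = Pow(Add(8, Pow(5, Rational(3, 2))), 2) = Pow(Add(8, Mul(5, Pow(5, Rational(1, 2)))), 2) ≈ 367.89)
Mul(Function('P')(-2), B) = Mul(-35, Add(189, Mul(80, Pow(5, Rational(1, 2))))) = Add(-6615, Mul(-2800, Pow(5, Rational(1, 2))))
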